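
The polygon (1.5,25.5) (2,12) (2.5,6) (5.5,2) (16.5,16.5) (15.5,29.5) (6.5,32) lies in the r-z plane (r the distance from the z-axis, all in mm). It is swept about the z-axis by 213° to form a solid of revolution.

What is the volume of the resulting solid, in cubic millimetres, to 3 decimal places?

Volume = 9837.570 mm³

Profile (r,z), 7 vertices: (1.5,25.5) (2,12) (2.5,6) (5.5,2) (16.5,16.5) (15.5,29.5) (6.5,32)
edge 0: (1.5,25.5)→(2,12)  cross = 1.5·12 − 2·25.5 = -33.0000; (r_i+r_j)·cross = 3.5·-33.0000 = -115.5000
edge 1: (2,12)→(2.5,6)  cross = 2·6 − 2.5·12 = -18.0000; (r_i+r_j)·cross = 4.5·-18.0000 = -81.0000
edge 2: (2.5,6)→(5.5,2)  cross = 2.5·2 − 5.5·6 = -28.0000; (r_i+r_j)·cross = 8·-28.0000 = -224.0000
edge 3: (5.5,2)→(16.5,16.5)  cross = 5.5·16.5 − 16.5·2 = 57.7500; (r_i+r_j)·cross = 22·57.7500 = 1270.5000
edge 4: (16.5,16.5)→(15.5,29.5)  cross = 16.5·29.5 − 15.5·16.5 = 231.0000; (r_i+r_j)·cross = 32·231.0000 = 7392.0000
edge 5: (15.5,29.5)→(6.5,32)  cross = 15.5·32 − 6.5·29.5 = 304.2500; (r_i+r_j)·cross = 22·304.2500 = 6693.5000
edge 6: (6.5,32)→(1.5,25.5)  cross = 6.5·25.5 − 1.5·32 = 117.7500; (r_i+r_j)·cross = 8·117.7500 = 942.0000
Σcross = 631.7500 → A = |Σcross|/2 = 315.8750 mm²
Σ(r_i+r_j)·cross = 15877.5000 → first moment M = |Σ|/6 = 2646.2500
R_c = M/A = 2646.2500/315.8750 = 8.3775 mm
θ = 213° = 3.717551 rad
V = θ·R_c·A = 3.717551·8.3775·315.8750 = 9837.570 mm³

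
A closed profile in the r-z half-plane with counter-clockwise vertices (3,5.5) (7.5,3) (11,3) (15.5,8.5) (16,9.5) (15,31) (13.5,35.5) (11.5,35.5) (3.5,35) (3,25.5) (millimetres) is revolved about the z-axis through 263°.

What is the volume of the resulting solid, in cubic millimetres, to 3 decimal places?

Profile (r,z), 10 vertices: (3,5.5) (7.5,3) (11,3) (15.5,8.5) (16,9.5) (15,31) (13.5,35.5) (11.5,35.5) (3.5,35) (3,25.5)
edge 0: (3,5.5)→(7.5,3)  cross = 3·3 − 7.5·5.5 = -32.2500; (r_i+r_j)·cross = 10.5·-32.2500 = -338.6250
edge 1: (7.5,3)→(11,3)  cross = 7.5·3 − 11·3 = -10.5000; (r_i+r_j)·cross = 18.5·-10.5000 = -194.2500
edge 2: (11,3)→(15.5,8.5)  cross = 11·8.5 − 15.5·3 = 47.0000; (r_i+r_j)·cross = 26.5·47.0000 = 1245.5000
edge 3: (15.5,8.5)→(16,9.5)  cross = 15.5·9.5 − 16·8.5 = 11.2500; (r_i+r_j)·cross = 31.5·11.2500 = 354.3750
edge 4: (16,9.5)→(15,31)  cross = 16·31 − 15·9.5 = 353.5000; (r_i+r_j)·cross = 31·353.5000 = 10958.5000
edge 5: (15,31)→(13.5,35.5)  cross = 15·35.5 − 13.5·31 = 114.0000; (r_i+r_j)·cross = 28.5·114.0000 = 3249.0000
edge 6: (13.5,35.5)→(11.5,35.5)  cross = 13.5·35.5 − 11.5·35.5 = 71.0000; (r_i+r_j)·cross = 25·71.0000 = 1775.0000
edge 7: (11.5,35.5)→(3.5,35)  cross = 11.5·35 − 3.5·35.5 = 278.2500; (r_i+r_j)·cross = 15·278.2500 = 4173.7500
edge 8: (3.5,35)→(3,25.5)  cross = 3.5·25.5 − 3·35 = -15.7500; (r_i+r_j)·cross = 6.5·-15.7500 = -102.3750
edge 9: (3,25.5)→(3,5.5)  cross = 3·5.5 − 3·25.5 = -60.0000; (r_i+r_j)·cross = 6·-60.0000 = -360.0000
Σcross = 756.5000 → A = |Σcross|/2 = 378.2500 mm²
Σ(r_i+r_j)·cross = 20760.8750 → first moment M = |Σ|/6 = 3460.1458
R_c = M/A = 3460.1458/378.2500 = 9.1478 mm
θ = 263° = 4.590216 rad
V = θ·R_c·A = 4.590216·9.1478·378.2500 = 15882.817 mm³

Volume = 15882.817 mm³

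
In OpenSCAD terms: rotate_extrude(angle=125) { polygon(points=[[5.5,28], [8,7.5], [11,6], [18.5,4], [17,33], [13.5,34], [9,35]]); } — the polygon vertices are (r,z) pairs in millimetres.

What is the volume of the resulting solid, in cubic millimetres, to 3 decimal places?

Volume = 8293.905 mm³

Profile (r,z), 7 vertices: (5.5,28) (8,7.5) (11,6) (18.5,4) (17,33) (13.5,34) (9,35)
edge 0: (5.5,28)→(8,7.5)  cross = 5.5·7.5 − 8·28 = -182.7500; (r_i+r_j)·cross = 13.5·-182.7500 = -2467.1250
edge 1: (8,7.5)→(11,6)  cross = 8·6 − 11·7.5 = -34.5000; (r_i+r_j)·cross = 19·-34.5000 = -655.5000
edge 2: (11,6)→(18.5,4)  cross = 11·4 − 18.5·6 = -67.0000; (r_i+r_j)·cross = 29.5·-67.0000 = -1976.5000
edge 3: (18.5,4)→(17,33)  cross = 18.5·33 − 17·4 = 542.5000; (r_i+r_j)·cross = 35.5·542.5000 = 19258.7500
edge 4: (17,33)→(13.5,34)  cross = 17·34 − 13.5·33 = 132.5000; (r_i+r_j)·cross = 30.5·132.5000 = 4041.2500
edge 5: (13.5,34)→(9,35)  cross = 13.5·35 − 9·34 = 166.5000; (r_i+r_j)·cross = 22.5·166.5000 = 3746.2500
edge 6: (9,35)→(5.5,28)  cross = 9·28 − 5.5·35 = 59.5000; (r_i+r_j)·cross = 14.5·59.5000 = 862.7500
Σcross = 616.7500 → A = |Σcross|/2 = 308.3750 mm²
Σ(r_i+r_j)·cross = 22809.8750 → first moment M = |Σ|/6 = 3801.6458
R_c = M/A = 3801.6458/308.3750 = 12.3280 mm
θ = 125° = 2.181662 rad
V = θ·R_c·A = 2.181662·12.3280·308.3750 = 8293.905 mm³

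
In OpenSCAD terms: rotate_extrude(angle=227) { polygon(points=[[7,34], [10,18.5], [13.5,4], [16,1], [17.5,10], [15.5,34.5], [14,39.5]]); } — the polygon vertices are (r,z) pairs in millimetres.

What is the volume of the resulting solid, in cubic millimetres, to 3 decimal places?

Volume = 11613.312 mm³

Profile (r,z), 7 vertices: (7,34) (10,18.5) (13.5,4) (16,1) (17.5,10) (15.5,34.5) (14,39.5)
edge 0: (7,34)→(10,18.5)  cross = 7·18.5 − 10·34 = -210.5000; (r_i+r_j)·cross = 17·-210.5000 = -3578.5000
edge 1: (10,18.5)→(13.5,4)  cross = 10·4 − 13.5·18.5 = -209.7500; (r_i+r_j)·cross = 23.5·-209.7500 = -4929.1250
edge 2: (13.5,4)→(16,1)  cross = 13.5·1 − 16·4 = -50.5000; (r_i+r_j)·cross = 29.5·-50.5000 = -1489.7500
edge 3: (16,1)→(17.5,10)  cross = 16·10 − 17.5·1 = 142.5000; (r_i+r_j)·cross = 33.5·142.5000 = 4773.7500
edge 4: (17.5,10)→(15.5,34.5)  cross = 17.5·34.5 − 15.5·10 = 448.7500; (r_i+r_j)·cross = 33·448.7500 = 14808.7500
edge 5: (15.5,34.5)→(14,39.5)  cross = 15.5·39.5 − 14·34.5 = 129.2500; (r_i+r_j)·cross = 29.5·129.2500 = 3812.8750
edge 6: (14,39.5)→(7,34)  cross = 14·34 − 7·39.5 = 199.5000; (r_i+r_j)·cross = 21·199.5000 = 4189.5000
Σcross = 449.2500 → A = |Σcross|/2 = 224.6250 mm²
Σ(r_i+r_j)·cross = 17587.5000 → first moment M = |Σ|/6 = 2931.2500
R_c = M/A = 2931.2500/224.6250 = 13.0495 mm
θ = 227° = 3.961897 rad
V = θ·R_c·A = 3.961897·13.0495·224.6250 = 11613.312 mm³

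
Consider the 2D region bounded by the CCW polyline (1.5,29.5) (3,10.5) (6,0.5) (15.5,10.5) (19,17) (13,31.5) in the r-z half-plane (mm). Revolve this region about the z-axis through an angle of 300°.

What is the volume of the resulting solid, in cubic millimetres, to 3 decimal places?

Profile (r,z), 6 vertices: (1.5,29.5) (3,10.5) (6,0.5) (15.5,10.5) (19,17) (13,31.5)
edge 0: (1.5,29.5)→(3,10.5)  cross = 1.5·10.5 − 3·29.5 = -72.7500; (r_i+r_j)·cross = 4.5·-72.7500 = -327.3750
edge 1: (3,10.5)→(6,0.5)  cross = 3·0.5 − 6·10.5 = -61.5000; (r_i+r_j)·cross = 9·-61.5000 = -553.5000
edge 2: (6,0.5)→(15.5,10.5)  cross = 6·10.5 − 15.5·0.5 = 55.2500; (r_i+r_j)·cross = 21.5·55.2500 = 1187.8750
edge 3: (15.5,10.5)→(19,17)  cross = 15.5·17 − 19·10.5 = 64.0000; (r_i+r_j)·cross = 34.5·64.0000 = 2208.0000
edge 4: (19,17)→(13,31.5)  cross = 19·31.5 − 13·17 = 377.5000; (r_i+r_j)·cross = 32·377.5000 = 12080.0000
edge 5: (13,31.5)→(1.5,29.5)  cross = 13·29.5 − 1.5·31.5 = 336.2500; (r_i+r_j)·cross = 14.5·336.2500 = 4875.6250
Σcross = 698.7500 → A = |Σcross|/2 = 349.3750 mm²
Σ(r_i+r_j)·cross = 19470.6250 → first moment M = |Σ|/6 = 3245.1042
R_c = M/A = 3245.1042/349.3750 = 9.2883 mm
θ = 300° = 5.235988 rad
V = θ·R_c·A = 5.235988·9.2883·349.3750 = 16991.326 mm³

Volume = 16991.326 mm³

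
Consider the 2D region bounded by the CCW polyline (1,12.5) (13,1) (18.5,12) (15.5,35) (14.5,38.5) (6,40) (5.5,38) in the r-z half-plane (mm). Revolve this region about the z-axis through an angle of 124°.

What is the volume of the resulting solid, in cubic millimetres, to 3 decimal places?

Volume = 10058.203 mm³

Profile (r,z), 7 vertices: (1,12.5) (13,1) (18.5,12) (15.5,35) (14.5,38.5) (6,40) (5.5,38)
edge 0: (1,12.5)→(13,1)  cross = 1·1 − 13·12.5 = -161.5000; (r_i+r_j)·cross = 14·-161.5000 = -2261.0000
edge 1: (13,1)→(18.5,12)  cross = 13·12 − 18.5·1 = 137.5000; (r_i+r_j)·cross = 31.5·137.5000 = 4331.2500
edge 2: (18.5,12)→(15.5,35)  cross = 18.5·35 − 15.5·12 = 461.5000; (r_i+r_j)·cross = 34·461.5000 = 15691.0000
edge 3: (15.5,35)→(14.5,38.5)  cross = 15.5·38.5 − 14.5·35 = 89.2500; (r_i+r_j)·cross = 30·89.2500 = 2677.5000
edge 4: (14.5,38.5)→(6,40)  cross = 14.5·40 − 6·38.5 = 349.0000; (r_i+r_j)·cross = 20.5·349.0000 = 7154.5000
edge 5: (6,40)→(5.5,38)  cross = 6·38 − 5.5·40 = 8.0000; (r_i+r_j)·cross = 11.5·8.0000 = 92.0000
edge 6: (5.5,38)→(1,12.5)  cross = 5.5·12.5 − 1·38 = 30.7500; (r_i+r_j)·cross = 6.5·30.7500 = 199.8750
Σcross = 914.5000 → A = |Σcross|/2 = 457.2500 mm²
Σ(r_i+r_j)·cross = 27885.1250 → first moment M = |Σ|/6 = 4647.5208
R_c = M/A = 4647.5208/457.2500 = 10.1641 mm
θ = 124° = 2.164208 rad
V = θ·R_c·A = 2.164208·10.1641·457.2500 = 10058.203 mm³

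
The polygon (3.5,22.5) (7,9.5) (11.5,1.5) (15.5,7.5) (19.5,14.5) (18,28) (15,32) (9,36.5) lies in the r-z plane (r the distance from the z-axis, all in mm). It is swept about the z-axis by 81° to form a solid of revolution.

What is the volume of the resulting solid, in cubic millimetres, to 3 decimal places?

Profile (r,z), 8 vertices: (3.5,22.5) (7,9.5) (11.5,1.5) (15.5,7.5) (19.5,14.5) (18,28) (15,32) (9,36.5)
edge 0: (3.5,22.5)→(7,9.5)  cross = 3.5·9.5 − 7·22.5 = -124.2500; (r_i+r_j)·cross = 10.5·-124.2500 = -1304.6250
edge 1: (7,9.5)→(11.5,1.5)  cross = 7·1.5 − 11.5·9.5 = -98.7500; (r_i+r_j)·cross = 18.5·-98.7500 = -1826.8750
edge 2: (11.5,1.5)→(15.5,7.5)  cross = 11.5·7.5 − 15.5·1.5 = 63.0000; (r_i+r_j)·cross = 27·63.0000 = 1701.0000
edge 3: (15.5,7.5)→(19.5,14.5)  cross = 15.5·14.5 − 19.5·7.5 = 78.5000; (r_i+r_j)·cross = 35·78.5000 = 2747.5000
edge 4: (19.5,14.5)→(18,28)  cross = 19.5·28 − 18·14.5 = 285.0000; (r_i+r_j)·cross = 37.5·285.0000 = 10687.5000
edge 5: (18,28)→(15,32)  cross = 18·32 − 15·28 = 156.0000; (r_i+r_j)·cross = 33·156.0000 = 5148.0000
edge 6: (15,32)→(9,36.5)  cross = 15·36.5 − 9·32 = 259.5000; (r_i+r_j)·cross = 24·259.5000 = 6228.0000
edge 7: (9,36.5)→(3.5,22.5)  cross = 9·22.5 − 3.5·36.5 = 74.7500; (r_i+r_j)·cross = 12.5·74.7500 = 934.3750
Σcross = 693.7500 → A = |Σcross|/2 = 346.8750 mm²
Σ(r_i+r_j)·cross = 24314.8750 → first moment M = |Σ|/6 = 4052.4792
R_c = M/A = 4052.4792/346.8750 = 11.6828 mm
θ = 81° = 1.413717 rad
V = θ·R_c·A = 1.413717·11.6828·346.8750 = 5729.057 mm³

Volume = 5729.057 mm³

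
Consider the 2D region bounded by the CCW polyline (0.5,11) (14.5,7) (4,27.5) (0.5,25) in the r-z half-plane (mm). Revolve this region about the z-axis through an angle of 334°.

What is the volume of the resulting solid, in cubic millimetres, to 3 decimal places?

Volume = 4760.676 mm³

Profile (r,z), 4 vertices: (0.5,11) (14.5,7) (4,27.5) (0.5,25)
edge 0: (0.5,11)→(14.5,7)  cross = 0.5·7 − 14.5·11 = -156.0000; (r_i+r_j)·cross = 15·-156.0000 = -2340.0000
edge 1: (14.5,7)→(4,27.5)  cross = 14.5·27.5 − 4·7 = 370.7500; (r_i+r_j)·cross = 18.5·370.7500 = 6858.8750
edge 2: (4,27.5)→(0.5,25)  cross = 4·25 − 0.5·27.5 = 86.2500; (r_i+r_j)·cross = 4.5·86.2500 = 388.1250
edge 3: (0.5,25)→(0.5,11)  cross = 0.5·11 − 0.5·25 = -7.0000; (r_i+r_j)·cross = 1·-7.0000 = -7.0000
Σcross = 294.0000 → A = |Σcross|/2 = 147.0000 mm²
Σ(r_i+r_j)·cross = 4900.0000 → first moment M = |Σ|/6 = 816.6667
R_c = M/A = 816.6667/147.0000 = 5.5556 mm
θ = 334° = 5.829400 rad
V = θ·R_c·A = 5.829400·5.5556·147.0000 = 4760.676 mm³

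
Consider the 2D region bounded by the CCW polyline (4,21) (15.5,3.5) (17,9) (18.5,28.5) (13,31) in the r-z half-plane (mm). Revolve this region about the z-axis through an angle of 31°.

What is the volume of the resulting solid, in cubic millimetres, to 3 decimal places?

Profile (r,z), 5 vertices: (4,21) (15.5,3.5) (17,9) (18.5,28.5) (13,31)
edge 0: (4,21)→(15.5,3.5)  cross = 4·3.5 − 15.5·21 = -311.5000; (r_i+r_j)·cross = 19.5·-311.5000 = -6074.2500
edge 1: (15.5,3.5)→(17,9)  cross = 15.5·9 − 17·3.5 = 80.0000; (r_i+r_j)·cross = 32.5·80.0000 = 2600.0000
edge 2: (17,9)→(18.5,28.5)  cross = 17·28.5 − 18.5·9 = 318.0000; (r_i+r_j)·cross = 35.5·318.0000 = 11289.0000
edge 3: (18.5,28.5)→(13,31)  cross = 18.5·31 − 13·28.5 = 203.0000; (r_i+r_j)·cross = 31.5·203.0000 = 6394.5000
edge 4: (13,31)→(4,21)  cross = 13·21 − 4·31 = 149.0000; (r_i+r_j)·cross = 17·149.0000 = 2533.0000
Σcross = 438.5000 → A = |Σcross|/2 = 219.2500 mm²
Σ(r_i+r_j)·cross = 16742.2500 → first moment M = |Σ|/6 = 2790.3750
R_c = M/A = 2790.3750/219.2500 = 12.7269 mm
θ = 31° = 0.541052 rad
V = θ·R_c·A = 0.541052·12.7269·219.2500 = 1509.738 mm³

Volume = 1509.738 mm³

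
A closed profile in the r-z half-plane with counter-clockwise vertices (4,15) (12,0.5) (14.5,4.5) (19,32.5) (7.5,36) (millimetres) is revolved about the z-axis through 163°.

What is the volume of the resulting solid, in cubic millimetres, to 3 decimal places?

Volume = 10724.215 mm³

Profile (r,z), 5 vertices: (4,15) (12,0.5) (14.5,4.5) (19,32.5) (7.5,36)
edge 0: (4,15)→(12,0.5)  cross = 4·0.5 − 12·15 = -178.0000; (r_i+r_j)·cross = 16·-178.0000 = -2848.0000
edge 1: (12,0.5)→(14.5,4.5)  cross = 12·4.5 − 14.5·0.5 = 46.7500; (r_i+r_j)·cross = 26.5·46.7500 = 1238.8750
edge 2: (14.5,4.5)→(19,32.5)  cross = 14.5·32.5 − 19·4.5 = 385.7500; (r_i+r_j)·cross = 33.5·385.7500 = 12922.6250
edge 3: (19,32.5)→(7.5,36)  cross = 19·36 − 7.5·32.5 = 440.2500; (r_i+r_j)·cross = 26.5·440.2500 = 11666.6250
edge 4: (7.5,36)→(4,15)  cross = 7.5·15 − 4·36 = -31.5000; (r_i+r_j)·cross = 11.5·-31.5000 = -362.2500
Σcross = 663.2500 → A = |Σcross|/2 = 331.6250 mm²
Σ(r_i+r_j)·cross = 22617.8750 → first moment M = |Σ|/6 = 3769.6458
R_c = M/A = 3769.6458/331.6250 = 11.3672 mm
θ = 163° = 2.844887 rad
V = θ·R_c·A = 2.844887·11.3672·331.6250 = 10724.215 mm³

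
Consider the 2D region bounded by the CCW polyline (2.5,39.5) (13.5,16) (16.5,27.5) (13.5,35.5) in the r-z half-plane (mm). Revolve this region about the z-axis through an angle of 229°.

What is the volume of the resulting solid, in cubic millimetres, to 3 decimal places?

Profile (r,z), 4 vertices: (2.5,39.5) (13.5,16) (16.5,27.5) (13.5,35.5)
edge 0: (2.5,39.5)→(13.5,16)  cross = 2.5·16 − 13.5·39.5 = -493.2500; (r_i+r_j)·cross = 16·-493.2500 = -7892.0000
edge 1: (13.5,16)→(16.5,27.5)  cross = 13.5·27.5 − 16.5·16 = 107.2500; (r_i+r_j)·cross = 30·107.2500 = 3217.5000
edge 2: (16.5,27.5)→(13.5,35.5)  cross = 16.5·35.5 − 13.5·27.5 = 214.5000; (r_i+r_j)·cross = 30·214.5000 = 6435.0000
edge 3: (13.5,35.5)→(2.5,39.5)  cross = 13.5·39.5 − 2.5·35.5 = 444.5000; (r_i+r_j)·cross = 16·444.5000 = 7112.0000
Σcross = 273.0000 → A = |Σcross|/2 = 136.5000 mm²
Σ(r_i+r_j)·cross = 8872.5000 → first moment M = |Σ|/6 = 1478.7500
R_c = M/A = 1478.7500/136.5000 = 10.8333 mm
θ = 229° = 3.996804 rad
V = θ·R_c·A = 3.996804·10.8333·136.5000 = 5910.274 mm³

Volume = 5910.274 mm³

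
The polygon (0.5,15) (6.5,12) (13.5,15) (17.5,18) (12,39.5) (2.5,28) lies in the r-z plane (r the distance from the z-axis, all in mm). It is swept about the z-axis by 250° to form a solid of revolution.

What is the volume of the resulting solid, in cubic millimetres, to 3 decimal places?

Volume = 10905.035 mm³

Profile (r,z), 6 vertices: (0.5,15) (6.5,12) (13.5,15) (17.5,18) (12,39.5) (2.5,28)
edge 0: (0.5,15)→(6.5,12)  cross = 0.5·12 − 6.5·15 = -91.5000; (r_i+r_j)·cross = 7·-91.5000 = -640.5000
edge 1: (6.5,12)→(13.5,15)  cross = 6.5·15 − 13.5·12 = -64.5000; (r_i+r_j)·cross = 20·-64.5000 = -1290.0000
edge 2: (13.5,15)→(17.5,18)  cross = 13.5·18 − 17.5·15 = -19.5000; (r_i+r_j)·cross = 31·-19.5000 = -604.5000
edge 3: (17.5,18)→(12,39.5)  cross = 17.5·39.5 − 12·18 = 475.2500; (r_i+r_j)·cross = 29.5·475.2500 = 14019.8750
edge 4: (12,39.5)→(2.5,28)  cross = 12·28 − 2.5·39.5 = 237.2500; (r_i+r_j)·cross = 14.5·237.2500 = 3440.1250
edge 5: (2.5,28)→(0.5,15)  cross = 2.5·15 − 0.5·28 = 23.5000; (r_i+r_j)·cross = 3·23.5000 = 70.5000
Σcross = 560.5000 → A = |Σcross|/2 = 280.2500 mm²
Σ(r_i+r_j)·cross = 14995.5000 → first moment M = |Σ|/6 = 2499.2500
R_c = M/A = 2499.2500/280.2500 = 8.9179 mm
θ = 250° = 4.363323 rad
V = θ·R_c·A = 4.363323·8.9179·280.2500 = 10905.035 mm³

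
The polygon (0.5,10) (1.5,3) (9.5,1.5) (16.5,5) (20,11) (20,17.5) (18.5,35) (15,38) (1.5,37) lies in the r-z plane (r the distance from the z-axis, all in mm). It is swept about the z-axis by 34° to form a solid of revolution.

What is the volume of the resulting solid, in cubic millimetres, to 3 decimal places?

Volume = 3670.166 mm³

Profile (r,z), 9 vertices: (0.5,10) (1.5,3) (9.5,1.5) (16.5,5) (20,11) (20,17.5) (18.5,35) (15,38) (1.5,37)
edge 0: (0.5,10)→(1.5,3)  cross = 0.5·3 − 1.5·10 = -13.5000; (r_i+r_j)·cross = 2·-13.5000 = -27.0000
edge 1: (1.5,3)→(9.5,1.5)  cross = 1.5·1.5 − 9.5·3 = -26.2500; (r_i+r_j)·cross = 11·-26.2500 = -288.7500
edge 2: (9.5,1.5)→(16.5,5)  cross = 9.5·5 − 16.5·1.5 = 22.7500; (r_i+r_j)·cross = 26·22.7500 = 591.5000
edge 3: (16.5,5)→(20,11)  cross = 16.5·11 − 20·5 = 81.5000; (r_i+r_j)·cross = 36.5·81.5000 = 2974.7500
edge 4: (20,11)→(20,17.5)  cross = 20·17.5 − 20·11 = 130.0000; (r_i+r_j)·cross = 40·130.0000 = 5200.0000
edge 5: (20,17.5)→(18.5,35)  cross = 20·35 − 18.5·17.5 = 376.2500; (r_i+r_j)·cross = 38.5·376.2500 = 14485.6250
edge 6: (18.5,35)→(15,38)  cross = 18.5·38 − 15·35 = 178.0000; (r_i+r_j)·cross = 33.5·178.0000 = 5963.0000
edge 7: (15,38)→(1.5,37)  cross = 15·37 − 1.5·38 = 498.0000; (r_i+r_j)·cross = 16.5·498.0000 = 8217.0000
edge 8: (1.5,37)→(0.5,10)  cross = 1.5·10 − 0.5·37 = -3.5000; (r_i+r_j)·cross = 2·-3.5000 = -7.0000
Σcross = 1243.2500 → A = |Σcross|/2 = 621.6250 mm²
Σ(r_i+r_j)·cross = 37109.1250 → first moment M = |Σ|/6 = 6184.8542
R_c = M/A = 6184.8542/621.6250 = 9.9495 mm
θ = 34° = 0.593412 rad
V = θ·R_c·A = 0.593412·9.9495·621.6250 = 3670.166 mm³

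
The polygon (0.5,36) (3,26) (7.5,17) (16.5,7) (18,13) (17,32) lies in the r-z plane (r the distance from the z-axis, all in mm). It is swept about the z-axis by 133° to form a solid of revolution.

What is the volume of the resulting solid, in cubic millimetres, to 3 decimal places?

Volume = 7192.801 mm³

Profile (r,z), 6 vertices: (0.5,36) (3,26) (7.5,17) (16.5,7) (18,13) (17,32)
edge 0: (0.5,36)→(3,26)  cross = 0.5·26 − 3·36 = -95.0000; (r_i+r_j)·cross = 3.5·-95.0000 = -332.5000
edge 1: (3,26)→(7.5,17)  cross = 3·17 − 7.5·26 = -144.0000; (r_i+r_j)·cross = 10.5·-144.0000 = -1512.0000
edge 2: (7.5,17)→(16.5,7)  cross = 7.5·7 − 16.5·17 = -228.0000; (r_i+r_j)·cross = 24·-228.0000 = -5472.0000
edge 3: (16.5,7)→(18,13)  cross = 16.5·13 − 18·7 = 88.5000; (r_i+r_j)·cross = 34.5·88.5000 = 3053.2500
edge 4: (18,13)→(17,32)  cross = 18·32 − 17·13 = 355.0000; (r_i+r_j)·cross = 35·355.0000 = 12425.0000
edge 5: (17,32)→(0.5,36)  cross = 17·36 − 0.5·32 = 596.0000; (r_i+r_j)·cross = 17.5·596.0000 = 10430.0000
Σcross = 572.5000 → A = |Σcross|/2 = 286.2500 mm²
Σ(r_i+r_j)·cross = 18591.7500 → first moment M = |Σ|/6 = 3098.6250
R_c = M/A = 3098.6250/286.2500 = 10.8249 mm
θ = 133° = 2.321288 rad
V = θ·R_c·A = 2.321288·10.8249·286.2500 = 7192.801 mm³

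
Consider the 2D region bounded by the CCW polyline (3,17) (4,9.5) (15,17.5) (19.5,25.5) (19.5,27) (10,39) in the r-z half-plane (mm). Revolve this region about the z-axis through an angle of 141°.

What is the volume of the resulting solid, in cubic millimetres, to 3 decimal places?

Volume = 6590.585 mm³

Profile (r,z), 6 vertices: (3,17) (4,9.5) (15,17.5) (19.5,25.5) (19.5,27) (10,39)
edge 0: (3,17)→(4,9.5)  cross = 3·9.5 − 4·17 = -39.5000; (r_i+r_j)·cross = 7·-39.5000 = -276.5000
edge 1: (4,9.5)→(15,17.5)  cross = 4·17.5 − 15·9.5 = -72.5000; (r_i+r_j)·cross = 19·-72.5000 = -1377.5000
edge 2: (15,17.5)→(19.5,25.5)  cross = 15·25.5 − 19.5·17.5 = 41.2500; (r_i+r_j)·cross = 34.5·41.2500 = 1423.1250
edge 3: (19.5,25.5)→(19.5,27)  cross = 19.5·27 − 19.5·25.5 = 29.2500; (r_i+r_j)·cross = 39·29.2500 = 1140.7500
edge 4: (19.5,27)→(10,39)  cross = 19.5·39 − 10·27 = 490.5000; (r_i+r_j)·cross = 29.5·490.5000 = 14469.7500
edge 5: (10,39)→(3,17)  cross = 10·17 − 3·39 = 53.0000; (r_i+r_j)·cross = 13·53.0000 = 689.0000
Σcross = 502.0000 → A = |Σcross|/2 = 251.0000 mm²
Σ(r_i+r_j)·cross = 16068.6250 → first moment M = |Σ|/6 = 2678.1042
R_c = M/A = 2678.1042/251.0000 = 10.6697 mm
θ = 141° = 2.460914 rad
V = θ·R_c·A = 2.460914·10.6697·251.0000 = 6590.585 mm³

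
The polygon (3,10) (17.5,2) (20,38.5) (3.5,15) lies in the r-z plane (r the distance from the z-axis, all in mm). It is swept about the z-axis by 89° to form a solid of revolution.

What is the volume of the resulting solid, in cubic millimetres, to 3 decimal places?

Volume = 6244.310 mm³

Profile (r,z), 4 vertices: (3,10) (17.5,2) (20,38.5) (3.5,15)
edge 0: (3,10)→(17.5,2)  cross = 3·2 − 17.5·10 = -169.0000; (r_i+r_j)·cross = 20.5·-169.0000 = -3464.5000
edge 1: (17.5,2)→(20,38.5)  cross = 17.5·38.5 − 20·2 = 633.7500; (r_i+r_j)·cross = 37.5·633.7500 = 23765.6250
edge 2: (20,38.5)→(3.5,15)  cross = 20·15 − 3.5·38.5 = 165.2500; (r_i+r_j)·cross = 23.5·165.2500 = 3883.3750
edge 3: (3.5,15)→(3,10)  cross = 3.5·10 − 3·15 = -10.0000; (r_i+r_j)·cross = 6.5·-10.0000 = -65.0000
Σcross = 620.0000 → A = |Σcross|/2 = 310.0000 mm²
Σ(r_i+r_j)·cross = 24119.5000 → first moment M = |Σ|/6 = 4019.9167
R_c = M/A = 4019.9167/310.0000 = 12.9675 mm
θ = 89° = 1.553343 rad
V = θ·R_c·A = 1.553343·12.9675·310.0000 = 6244.310 mm³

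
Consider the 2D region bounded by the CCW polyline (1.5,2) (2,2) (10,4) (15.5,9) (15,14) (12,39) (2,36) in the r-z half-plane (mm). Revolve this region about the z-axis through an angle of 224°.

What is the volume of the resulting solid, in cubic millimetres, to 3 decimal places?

Volume = 12450.248 mm³

Profile (r,z), 7 vertices: (1.5,2) (2,2) (10,4) (15.5,9) (15,14) (12,39) (2,36)
edge 0: (1.5,2)→(2,2)  cross = 1.5·2 − 2·2 = -1.0000; (r_i+r_j)·cross = 3.5·-1.0000 = -3.5000
edge 1: (2,2)→(10,4)  cross = 2·4 − 10·2 = -12.0000; (r_i+r_j)·cross = 12·-12.0000 = -144.0000
edge 2: (10,4)→(15.5,9)  cross = 10·9 − 15.5·4 = 28.0000; (r_i+r_j)·cross = 25.5·28.0000 = 714.0000
edge 3: (15.5,9)→(15,14)  cross = 15.5·14 − 15·9 = 82.0000; (r_i+r_j)·cross = 30.5·82.0000 = 2501.0000
edge 4: (15,14)→(12,39)  cross = 15·39 − 12·14 = 417.0000; (r_i+r_j)·cross = 27·417.0000 = 11259.0000
edge 5: (12,39)→(2,36)  cross = 12·36 − 2·39 = 354.0000; (r_i+r_j)·cross = 14·354.0000 = 4956.0000
edge 6: (2,36)→(1.5,2)  cross = 2·2 − 1.5·36 = -50.0000; (r_i+r_j)·cross = 3.5·-50.0000 = -175.0000
Σcross = 818.0000 → A = |Σcross|/2 = 409.0000 mm²
Σ(r_i+r_j)·cross = 19107.5000 → first moment M = |Σ|/6 = 3184.5833
R_c = M/A = 3184.5833/409.0000 = 7.7863 mm
θ = 224° = 3.909538 rad
V = θ·R_c·A = 3.909538·7.7863·409.0000 = 12450.248 mm³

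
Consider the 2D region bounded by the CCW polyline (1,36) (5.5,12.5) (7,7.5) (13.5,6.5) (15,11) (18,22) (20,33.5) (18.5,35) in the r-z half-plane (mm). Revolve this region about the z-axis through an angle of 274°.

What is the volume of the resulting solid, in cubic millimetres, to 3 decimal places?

Profile (r,z), 8 vertices: (1,36) (5.5,12.5) (7,7.5) (13.5,6.5) (15,11) (18,22) (20,33.5) (18.5,35)
edge 0: (1,36)→(5.5,12.5)  cross = 1·12.5 − 5.5·36 = -185.5000; (r_i+r_j)·cross = 6.5·-185.5000 = -1205.7500
edge 1: (5.5,12.5)→(7,7.5)  cross = 5.5·7.5 − 7·12.5 = -46.2500; (r_i+r_j)·cross = 12.5·-46.2500 = -578.1250
edge 2: (7,7.5)→(13.5,6.5)  cross = 7·6.5 − 13.5·7.5 = -55.7500; (r_i+r_j)·cross = 20.5·-55.7500 = -1142.8750
edge 3: (13.5,6.5)→(15,11)  cross = 13.5·11 − 15·6.5 = 51.0000; (r_i+r_j)·cross = 28.5·51.0000 = 1453.5000
edge 4: (15,11)→(18,22)  cross = 15·22 − 18·11 = 132.0000; (r_i+r_j)·cross = 33·132.0000 = 4356.0000
edge 5: (18,22)→(20,33.5)  cross = 18·33.5 − 20·22 = 163.0000; (r_i+r_j)·cross = 38·163.0000 = 6194.0000
edge 6: (20,33.5)→(18.5,35)  cross = 20·35 − 18.5·33.5 = 80.2500; (r_i+r_j)·cross = 38.5·80.2500 = 3089.6250
edge 7: (18.5,35)→(1,36)  cross = 18.5·36 − 1·35 = 631.0000; (r_i+r_j)·cross = 19.5·631.0000 = 12304.5000
Σcross = 769.7500 → A = |Σcross|/2 = 384.8750 mm²
Σ(r_i+r_j)·cross = 24470.8750 → first moment M = |Σ|/6 = 4078.4792
R_c = M/A = 4078.4792/384.8750 = 10.5969 mm
θ = 274° = 4.782202 rad
V = θ·R_c·A = 4.782202·10.5969·384.8750 = 19504.112 mm³

Volume = 19504.112 mm³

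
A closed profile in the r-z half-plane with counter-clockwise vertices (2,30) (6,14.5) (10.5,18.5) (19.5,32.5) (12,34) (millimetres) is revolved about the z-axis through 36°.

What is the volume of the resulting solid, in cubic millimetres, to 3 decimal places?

Profile (r,z), 5 vertices: (2,30) (6,14.5) (10.5,18.5) (19.5,32.5) (12,34)
edge 0: (2,30)→(6,14.5)  cross = 2·14.5 − 6·30 = -151.0000; (r_i+r_j)·cross = 8·-151.0000 = -1208.0000
edge 1: (6,14.5)→(10.5,18.5)  cross = 6·18.5 − 10.5·14.5 = -41.2500; (r_i+r_j)·cross = 16.5·-41.2500 = -680.6250
edge 2: (10.5,18.5)→(19.5,32.5)  cross = 10.5·32.5 − 19.5·18.5 = -19.5000; (r_i+r_j)·cross = 30·-19.5000 = -585.0000
edge 3: (19.5,32.5)→(12,34)  cross = 19.5·34 − 12·32.5 = 273.0000; (r_i+r_j)·cross = 31.5·273.0000 = 8599.5000
edge 4: (12,34)→(2,30)  cross = 12·30 − 2·34 = 292.0000; (r_i+r_j)·cross = 14·292.0000 = 4088.0000
Σcross = 353.2500 → A = |Σcross|/2 = 176.6250 mm²
Σ(r_i+r_j)·cross = 10213.8750 → first moment M = |Σ|/6 = 1702.3125
R_c = M/A = 1702.3125/176.6250 = 9.6380 mm
θ = 36° = 0.628319 rad
V = θ·R_c·A = 0.628319·9.6380·176.6250 = 1069.594 mm³

Volume = 1069.594 mm³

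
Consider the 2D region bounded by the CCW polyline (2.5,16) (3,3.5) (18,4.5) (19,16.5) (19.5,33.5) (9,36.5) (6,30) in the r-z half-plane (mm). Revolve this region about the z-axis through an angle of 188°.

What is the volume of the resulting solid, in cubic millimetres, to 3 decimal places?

Volume = 17129.946 mm³

Profile (r,z), 7 vertices: (2.5,16) (3,3.5) (18,4.5) (19,16.5) (19.5,33.5) (9,36.5) (6,30)
edge 0: (2.5,16)→(3,3.5)  cross = 2.5·3.5 − 3·16 = -39.2500; (r_i+r_j)·cross = 5.5·-39.2500 = -215.8750
edge 1: (3,3.5)→(18,4.5)  cross = 3·4.5 − 18·3.5 = -49.5000; (r_i+r_j)·cross = 21·-49.5000 = -1039.5000
edge 2: (18,4.5)→(19,16.5)  cross = 18·16.5 − 19·4.5 = 211.5000; (r_i+r_j)·cross = 37·211.5000 = 7825.5000
edge 3: (19,16.5)→(19.5,33.5)  cross = 19·33.5 − 19.5·16.5 = 314.7500; (r_i+r_j)·cross = 38.5·314.7500 = 12117.8750
edge 4: (19.5,33.5)→(9,36.5)  cross = 19.5·36.5 − 9·33.5 = 410.2500; (r_i+r_j)·cross = 28.5·410.2500 = 11692.1250
edge 5: (9,36.5)→(6,30)  cross = 9·30 − 6·36.5 = 51.0000; (r_i+r_j)·cross = 15·51.0000 = 765.0000
edge 6: (6,30)→(2.5,16)  cross = 6·16 − 2.5·30 = 21.0000; (r_i+r_j)·cross = 8.5·21.0000 = 178.5000
Σcross = 919.7500 → A = |Σcross|/2 = 459.8750 mm²
Σ(r_i+r_j)·cross = 31323.6250 → first moment M = |Σ|/6 = 5220.6042
R_c = M/A = 5220.6042/459.8750 = 11.3522 mm
θ = 188° = 3.281219 rad
V = θ·R_c·A = 3.281219·11.3522·459.8750 = 17129.946 mm³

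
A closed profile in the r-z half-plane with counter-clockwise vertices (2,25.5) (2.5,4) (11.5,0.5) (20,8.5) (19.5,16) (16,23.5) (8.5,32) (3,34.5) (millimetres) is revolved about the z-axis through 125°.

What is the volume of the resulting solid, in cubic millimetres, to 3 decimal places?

Volume = 9132.254 mm³

Profile (r,z), 8 vertices: (2,25.5) (2.5,4) (11.5,0.5) (20,8.5) (19.5,16) (16,23.5) (8.5,32) (3,34.5)
edge 0: (2,25.5)→(2.5,4)  cross = 2·4 − 2.5·25.5 = -55.7500; (r_i+r_j)·cross = 4.5·-55.7500 = -250.8750
edge 1: (2.5,4)→(11.5,0.5)  cross = 2.5·0.5 − 11.5·4 = -44.7500; (r_i+r_j)·cross = 14·-44.7500 = -626.5000
edge 2: (11.5,0.5)→(20,8.5)  cross = 11.5·8.5 − 20·0.5 = 87.7500; (r_i+r_j)·cross = 31.5·87.7500 = 2764.1250
edge 3: (20,8.5)→(19.5,16)  cross = 20·16 − 19.5·8.5 = 154.2500; (r_i+r_j)·cross = 39.5·154.2500 = 6092.8750
edge 4: (19.5,16)→(16,23.5)  cross = 19.5·23.5 − 16·16 = 202.2500; (r_i+r_j)·cross = 35.5·202.2500 = 7179.8750
edge 5: (16,23.5)→(8.5,32)  cross = 16·32 − 8.5·23.5 = 312.2500; (r_i+r_j)·cross = 24.5·312.2500 = 7650.1250
edge 6: (8.5,32)→(3,34.5)  cross = 8.5·34.5 − 3·32 = 197.2500; (r_i+r_j)·cross = 11.5·197.2500 = 2268.3750
edge 7: (3,34.5)→(2,25.5)  cross = 3·25.5 − 2·34.5 = 7.5000; (r_i+r_j)·cross = 5·7.5000 = 37.5000
Σcross = 860.7500 → A = |Σcross|/2 = 430.3750 mm²
Σ(r_i+r_j)·cross = 25115.5000 → first moment M = |Σ|/6 = 4185.9167
R_c = M/A = 4185.9167/430.3750 = 9.7262 mm
θ = 125° = 2.181662 rad
V = θ·R_c·A = 2.181662·9.7262·430.3750 = 9132.254 mm³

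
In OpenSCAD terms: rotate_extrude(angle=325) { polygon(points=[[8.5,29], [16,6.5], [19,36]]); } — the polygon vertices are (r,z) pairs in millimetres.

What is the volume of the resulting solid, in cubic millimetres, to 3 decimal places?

Volume = 11874.648 mm³

Profile (r,z), 3 vertices: (8.5,29) (16,6.5) (19,36)
edge 0: (8.5,29)→(16,6.5)  cross = 8.5·6.5 − 16·29 = -408.7500; (r_i+r_j)·cross = 24.5·-408.7500 = -10014.3750
edge 1: (16,6.5)→(19,36)  cross = 16·36 − 19·6.5 = 452.5000; (r_i+r_j)·cross = 35·452.5000 = 15837.5000
edge 2: (19,36)→(8.5,29)  cross = 19·29 − 8.5·36 = 245.0000; (r_i+r_j)·cross = 27.5·245.0000 = 6737.5000
Σcross = 288.7500 → A = |Σcross|/2 = 144.3750 mm²
Σ(r_i+r_j)·cross = 12560.6250 → first moment M = |Σ|/6 = 2093.4375
R_c = M/A = 2093.4375/144.3750 = 14.5000 mm
θ = 325° = 5.672320 rad
V = θ·R_c·A = 5.672320·14.5000·144.3750 = 11874.648 mm³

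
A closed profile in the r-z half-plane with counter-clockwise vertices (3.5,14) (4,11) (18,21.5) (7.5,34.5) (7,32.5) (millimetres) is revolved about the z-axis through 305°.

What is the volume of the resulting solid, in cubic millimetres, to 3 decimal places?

Profile (r,z), 5 vertices: (3.5,14) (4,11) (18,21.5) (7.5,34.5) (7,32.5)
edge 0: (3.5,14)→(4,11)  cross = 3.5·11 − 4·14 = -17.5000; (r_i+r_j)·cross = 7.5·-17.5000 = -131.2500
edge 1: (4,11)→(18,21.5)  cross = 4·21.5 − 18·11 = -112.0000; (r_i+r_j)·cross = 22·-112.0000 = -2464.0000
edge 2: (18,21.5)→(7.5,34.5)  cross = 18·34.5 − 7.5·21.5 = 459.7500; (r_i+r_j)·cross = 25.5·459.7500 = 11723.6250
edge 3: (7.5,34.5)→(7,32.5)  cross = 7.5·32.5 − 7·34.5 = 2.2500; (r_i+r_j)·cross = 14.5·2.2500 = 32.6250
edge 4: (7,32.5)→(3.5,14)  cross = 7·14 − 3.5·32.5 = -15.7500; (r_i+r_j)·cross = 10.5·-15.7500 = -165.3750
Σcross = 316.7500 → A = |Σcross|/2 = 158.3750 mm²
Σ(r_i+r_j)·cross = 8995.6250 → first moment M = |Σ|/6 = 1499.2708
R_c = M/A = 1499.2708/158.3750 = 9.4666 mm
θ = 305° = 5.323254 rad
V = θ·R_c·A = 5.323254·9.4666·158.3750 = 7981.000 mm³

Volume = 7981.000 mm³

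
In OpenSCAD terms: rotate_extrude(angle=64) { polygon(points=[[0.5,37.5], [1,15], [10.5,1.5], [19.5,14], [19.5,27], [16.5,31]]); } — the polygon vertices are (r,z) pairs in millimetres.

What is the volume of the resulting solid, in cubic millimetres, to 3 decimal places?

Profile (r,z), 6 vertices: (0.5,37.5) (1,15) (10.5,1.5) (19.5,14) (19.5,27) (16.5,31)
edge 0: (0.5,37.5)→(1,15)  cross = 0.5·15 − 1·37.5 = -30.0000; (r_i+r_j)·cross = 1.5·-30.0000 = -45.0000
edge 1: (1,15)→(10.5,1.5)  cross = 1·1.5 − 10.5·15 = -156.0000; (r_i+r_j)·cross = 11.5·-156.0000 = -1794.0000
edge 2: (10.5,1.5)→(19.5,14)  cross = 10.5·14 − 19.5·1.5 = 117.7500; (r_i+r_j)·cross = 30·117.7500 = 3532.5000
edge 3: (19.5,14)→(19.5,27)  cross = 19.5·27 − 19.5·14 = 253.5000; (r_i+r_j)·cross = 39·253.5000 = 9886.5000
edge 4: (19.5,27)→(16.5,31)  cross = 19.5·31 − 16.5·27 = 159.0000; (r_i+r_j)·cross = 36·159.0000 = 5724.0000
edge 5: (16.5,31)→(0.5,37.5)  cross = 16.5·37.5 − 0.5·31 = 603.2500; (r_i+r_j)·cross = 17·603.2500 = 10255.2500
Σcross = 947.5000 → A = |Σcross|/2 = 473.7500 mm²
Σ(r_i+r_j)·cross = 27559.2500 → first moment M = |Σ|/6 = 4593.2083
R_c = M/A = 4593.2083/473.7500 = 9.6954 mm
θ = 64° = 1.117011 rad
V = θ·R_c·A = 1.117011·9.6954·473.7500 = 5130.663 mm³

Volume = 5130.663 mm³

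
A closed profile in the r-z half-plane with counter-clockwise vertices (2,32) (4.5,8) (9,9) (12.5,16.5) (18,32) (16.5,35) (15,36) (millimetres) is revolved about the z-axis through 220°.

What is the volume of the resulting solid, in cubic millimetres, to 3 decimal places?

Volume = 9782.818 mm³

Profile (r,z), 7 vertices: (2,32) (4.5,8) (9,9) (12.5,16.5) (18,32) (16.5,35) (15,36)
edge 0: (2,32)→(4.5,8)  cross = 2·8 − 4.5·32 = -128.0000; (r_i+r_j)·cross = 6.5·-128.0000 = -832.0000
edge 1: (4.5,8)→(9,9)  cross = 4.5·9 − 9·8 = -31.5000; (r_i+r_j)·cross = 13.5·-31.5000 = -425.2500
edge 2: (9,9)→(12.5,16.5)  cross = 9·16.5 − 12.5·9 = 36.0000; (r_i+r_j)·cross = 21.5·36.0000 = 774.0000
edge 3: (12.5,16.5)→(18,32)  cross = 12.5·32 − 18·16.5 = 103.0000; (r_i+r_j)·cross = 30.5·103.0000 = 3141.5000
edge 4: (18,32)→(16.5,35)  cross = 18·35 − 16.5·32 = 102.0000; (r_i+r_j)·cross = 34.5·102.0000 = 3519.0000
edge 5: (16.5,35)→(15,36)  cross = 16.5·36 − 15·35 = 69.0000; (r_i+r_j)·cross = 31.5·69.0000 = 2173.5000
edge 6: (15,36)→(2,32)  cross = 15·32 − 2·36 = 408.0000; (r_i+r_j)·cross = 17·408.0000 = 6936.0000
Σcross = 558.5000 → A = |Σcross|/2 = 279.2500 mm²
Σ(r_i+r_j)·cross = 15286.7500 → first moment M = |Σ|/6 = 2547.7917
R_c = M/A = 2547.7917/279.2500 = 9.1237 mm
θ = 220° = 3.839724 rad
V = θ·R_c·A = 3.839724·9.1237·279.2500 = 9782.818 mm³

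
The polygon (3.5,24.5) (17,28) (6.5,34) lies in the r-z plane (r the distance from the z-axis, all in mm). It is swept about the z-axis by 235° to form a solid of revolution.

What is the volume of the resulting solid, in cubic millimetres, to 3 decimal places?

Volume = 2173.295 mm³

Profile (r,z), 3 vertices: (3.5,24.5) (17,28) (6.5,34)
edge 0: (3.5,24.5)→(17,28)  cross = 3.5·28 − 17·24.5 = -318.5000; (r_i+r_j)·cross = 20.5·-318.5000 = -6529.2500
edge 1: (17,28)→(6.5,34)  cross = 17·34 − 6.5·28 = 396.0000; (r_i+r_j)·cross = 23.5·396.0000 = 9306.0000
edge 2: (6.5,34)→(3.5,24.5)  cross = 6.5·24.5 − 3.5·34 = 40.2500; (r_i+r_j)·cross = 10·40.2500 = 402.5000
Σcross = 117.7500 → A = |Σcross|/2 = 58.8750 mm²
Σ(r_i+r_j)·cross = 3179.2500 → first moment M = |Σ|/6 = 529.8750
R_c = M/A = 529.8750/58.8750 = 9.0000 mm
θ = 235° = 4.101524 rad
V = θ·R_c·A = 4.101524·9.0000·58.8750 = 2173.295 mm³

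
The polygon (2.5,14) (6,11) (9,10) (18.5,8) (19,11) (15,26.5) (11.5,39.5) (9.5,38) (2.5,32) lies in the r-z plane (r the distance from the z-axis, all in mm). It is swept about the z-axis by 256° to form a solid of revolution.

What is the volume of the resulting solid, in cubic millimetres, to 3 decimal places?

Profile (r,z), 9 vertices: (2.5,14) (6,11) (9,10) (18.5,8) (19,11) (15,26.5) (11.5,39.5) (9.5,38) (2.5,32)
edge 0: (2.5,14)→(6,11)  cross = 2.5·11 − 6·14 = -56.5000; (r_i+r_j)·cross = 8.5·-56.5000 = -480.2500
edge 1: (6,11)→(9,10)  cross = 6·10 − 9·11 = -39.0000; (r_i+r_j)·cross = 15·-39.0000 = -585.0000
edge 2: (9,10)→(18.5,8)  cross = 9·8 − 18.5·10 = -113.0000; (r_i+r_j)·cross = 27.5·-113.0000 = -3107.5000
edge 3: (18.5,8)→(19,11)  cross = 18.5·11 − 19·8 = 51.5000; (r_i+r_j)·cross = 37.5·51.5000 = 1931.2500
edge 4: (19,11)→(15,26.5)  cross = 19·26.5 − 15·11 = 338.5000; (r_i+r_j)·cross = 34·338.5000 = 11509.0000
edge 5: (15,26.5)→(11.5,39.5)  cross = 15·39.5 − 11.5·26.5 = 287.7500; (r_i+r_j)·cross = 26.5·287.7500 = 7625.3750
edge 6: (11.5,39.5)→(9.5,38)  cross = 11.5·38 − 9.5·39.5 = 61.7500; (r_i+r_j)·cross = 21·61.7500 = 1296.7500
edge 7: (9.5,38)→(2.5,32)  cross = 9.5·32 − 2.5·38 = 209.0000; (r_i+r_j)·cross = 12·209.0000 = 2508.0000
edge 8: (2.5,32)→(2.5,14)  cross = 2.5·14 − 2.5·32 = -45.0000; (r_i+r_j)·cross = 5·-45.0000 = -225.0000
Σcross = 695.0000 → A = |Σcross|/2 = 347.5000 mm²
Σ(r_i+r_j)·cross = 20472.6250 → first moment M = |Σ|/6 = 3412.1042
R_c = M/A = 3412.1042/347.5000 = 9.8190 mm
θ = 256° = 4.468043 rad
V = θ·R_c·A = 4.468043·9.8190·347.5000 = 15245.428 mm³

Volume = 15245.428 mm³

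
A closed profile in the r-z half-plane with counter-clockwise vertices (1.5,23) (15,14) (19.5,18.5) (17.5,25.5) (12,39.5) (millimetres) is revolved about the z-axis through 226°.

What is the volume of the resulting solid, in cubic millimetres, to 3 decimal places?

Volume = 10202.798 mm³

Profile (r,z), 5 vertices: (1.5,23) (15,14) (19.5,18.5) (17.5,25.5) (12,39.5)
edge 0: (1.5,23)→(15,14)  cross = 1.5·14 − 15·23 = -324.0000; (r_i+r_j)·cross = 16.5·-324.0000 = -5346.0000
edge 1: (15,14)→(19.5,18.5)  cross = 15·18.5 − 19.5·14 = 4.5000; (r_i+r_j)·cross = 34.5·4.5000 = 155.2500
edge 2: (19.5,18.5)→(17.5,25.5)  cross = 19.5·25.5 − 17.5·18.5 = 173.5000; (r_i+r_j)·cross = 37·173.5000 = 6419.5000
edge 3: (17.5,25.5)→(12,39.5)  cross = 17.5·39.5 − 12·25.5 = 385.2500; (r_i+r_j)·cross = 29.5·385.2500 = 11364.8750
edge 4: (12,39.5)→(1.5,23)  cross = 12·23 − 1.5·39.5 = 216.7500; (r_i+r_j)·cross = 13.5·216.7500 = 2926.1250
Σcross = 456.0000 → A = |Σcross|/2 = 228.0000 mm²
Σ(r_i+r_j)·cross = 15519.7500 → first moment M = |Σ|/6 = 2586.6250
R_c = M/A = 2586.6250/228.0000 = 11.3448 mm
θ = 226° = 3.944444 rad
V = θ·R_c·A = 3.944444·11.3448·228.0000 = 10202.798 mm³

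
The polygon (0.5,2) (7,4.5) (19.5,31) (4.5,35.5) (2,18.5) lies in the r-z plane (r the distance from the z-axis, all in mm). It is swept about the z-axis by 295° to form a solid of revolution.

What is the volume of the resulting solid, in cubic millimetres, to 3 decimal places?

Profile (r,z), 5 vertices: (0.5,2) (7,4.5) (19.5,31) (4.5,35.5) (2,18.5)
edge 0: (0.5,2)→(7,4.5)  cross = 0.5·4.5 − 7·2 = -11.7500; (r_i+r_j)·cross = 7.5·-11.7500 = -88.1250
edge 1: (7,4.5)→(19.5,31)  cross = 7·31 − 19.5·4.5 = 129.2500; (r_i+r_j)·cross = 26.5·129.2500 = 3425.1250
edge 2: (19.5,31)→(4.5,35.5)  cross = 19.5·35.5 − 4.5·31 = 552.7500; (r_i+r_j)·cross = 24·552.7500 = 13266.0000
edge 3: (4.5,35.5)→(2,18.5)  cross = 4.5·18.5 − 2·35.5 = 12.2500; (r_i+r_j)·cross = 6.5·12.2500 = 79.6250
edge 4: (2,18.5)→(0.5,2)  cross = 2·2 − 0.5·18.5 = -5.2500; (r_i+r_j)·cross = 2.5·-5.2500 = -13.1250
Σcross = 677.2500 → A = |Σcross|/2 = 338.6250 mm²
Σ(r_i+r_j)·cross = 16669.5000 → first moment M = |Σ|/6 = 2778.2500
R_c = M/A = 2778.2500/338.6250 = 8.2045 mm
θ = 295° = 5.148721 rad
V = θ·R_c·A = 5.148721·8.2045·338.6250 = 14304.435 mm³

Volume = 14304.435 mm³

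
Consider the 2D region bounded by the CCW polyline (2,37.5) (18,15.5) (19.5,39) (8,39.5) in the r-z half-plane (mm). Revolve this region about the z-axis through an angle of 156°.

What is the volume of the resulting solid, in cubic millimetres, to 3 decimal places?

Volume = 7679.187 mm³

Profile (r,z), 4 vertices: (2,37.5) (18,15.5) (19.5,39) (8,39.5)
edge 0: (2,37.5)→(18,15.5)  cross = 2·15.5 − 18·37.5 = -644.0000; (r_i+r_j)·cross = 20·-644.0000 = -12880.0000
edge 1: (18,15.5)→(19.5,39)  cross = 18·39 − 19.5·15.5 = 399.7500; (r_i+r_j)·cross = 37.5·399.7500 = 14990.6250
edge 2: (19.5,39)→(8,39.5)  cross = 19.5·39.5 − 8·39 = 458.2500; (r_i+r_j)·cross = 27.5·458.2500 = 12601.8750
edge 3: (8,39.5)→(2,37.5)  cross = 8·37.5 − 2·39.5 = 221.0000; (r_i+r_j)·cross = 10·221.0000 = 2210.0000
Σcross = 435.0000 → A = |Σcross|/2 = 217.5000 mm²
Σ(r_i+r_j)·cross = 16922.5000 → first moment M = |Σ|/6 = 2820.4167
R_c = M/A = 2820.4167/217.5000 = 12.9674 mm
θ = 156° = 2.722714 rad
V = θ·R_c·A = 2.722714·12.9674·217.5000 = 7679.187 mm³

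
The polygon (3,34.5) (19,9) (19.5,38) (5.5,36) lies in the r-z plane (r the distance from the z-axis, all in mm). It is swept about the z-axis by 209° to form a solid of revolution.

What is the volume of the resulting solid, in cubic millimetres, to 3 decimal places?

Profile (r,z), 4 vertices: (3,34.5) (19,9) (19.5,38) (5.5,36)
edge 0: (3,34.5)→(19,9)  cross = 3·9 − 19·34.5 = -628.5000; (r_i+r_j)·cross = 22·-628.5000 = -13827.0000
edge 1: (19,9)→(19.5,38)  cross = 19·38 − 19.5·9 = 546.5000; (r_i+r_j)·cross = 38.5·546.5000 = 21040.2500
edge 2: (19.5,38)→(5.5,36)  cross = 19.5·36 − 5.5·38 = 493.0000; (r_i+r_j)·cross = 25·493.0000 = 12325.0000
edge 3: (5.5,36)→(3,34.5)  cross = 5.5·34.5 − 3·36 = 81.7500; (r_i+r_j)·cross = 8.5·81.7500 = 694.8750
Σcross = 492.7500 → A = |Σcross|/2 = 246.3750 mm²
Σ(r_i+r_j)·cross = 20233.1250 → first moment M = |Σ|/6 = 3372.1875
R_c = M/A = 3372.1875/246.3750 = 13.6872 mm
θ = 209° = 3.647738 rad
V = θ·R_c·A = 3.647738·13.6872·246.3750 = 12300.857 mm³

Volume = 12300.857 mm³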